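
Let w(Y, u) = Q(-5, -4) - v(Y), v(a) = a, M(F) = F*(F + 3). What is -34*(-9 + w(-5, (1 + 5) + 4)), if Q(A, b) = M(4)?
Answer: -816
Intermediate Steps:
M(F) = F*(3 + F)
Q(A, b) = 28 (Q(A, b) = 4*(3 + 4) = 4*7 = 28)
w(Y, u) = 28 - Y
-34*(-9 + w(-5, (1 + 5) + 4)) = -34*(-9 + (28 - 1*(-5))) = -34*(-9 + (28 + 5)) = -34*(-9 + 33) = -34*24 = -816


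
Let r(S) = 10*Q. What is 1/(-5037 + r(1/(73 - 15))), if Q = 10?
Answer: -1/4937 ≈ -0.00020255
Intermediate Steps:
r(S) = 100 (r(S) = 10*10 = 100)
1/(-5037 + r(1/(73 - 15))) = 1/(-5037 + 100) = 1/(-4937) = -1/4937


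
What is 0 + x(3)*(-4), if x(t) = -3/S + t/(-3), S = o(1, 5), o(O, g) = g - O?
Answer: 7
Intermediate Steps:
S = 4 (S = 5 - 1*1 = 5 - 1 = 4)
x(t) = -3/4 - t/3 (x(t) = -3/4 + t/(-3) = -3*1/4 + t*(-1/3) = -3/4 - t/3)
0 + x(3)*(-4) = 0 + (-3/4 - 1/3*3)*(-4) = 0 + (-3/4 - 1)*(-4) = 0 - 7/4*(-4) = 0 + 7 = 7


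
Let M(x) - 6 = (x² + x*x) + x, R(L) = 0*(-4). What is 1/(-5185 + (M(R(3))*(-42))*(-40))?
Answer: 1/4895 ≈ 0.00020429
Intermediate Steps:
R(L) = 0
M(x) = 6 + x + 2*x² (M(x) = 6 + ((x² + x*x) + x) = 6 + ((x² + x²) + x) = 6 + (2*x² + x) = 6 + (x + 2*x²) = 6 + x + 2*x²)
1/(-5185 + (M(R(3))*(-42))*(-40)) = 1/(-5185 + ((6 + 0 + 2*0²)*(-42))*(-40)) = 1/(-5185 + ((6 + 0 + 2*0)*(-42))*(-40)) = 1/(-5185 + ((6 + 0 + 0)*(-42))*(-40)) = 1/(-5185 + (6*(-42))*(-40)) = 1/(-5185 - 252*(-40)) = 1/(-5185 + 10080) = 1/4895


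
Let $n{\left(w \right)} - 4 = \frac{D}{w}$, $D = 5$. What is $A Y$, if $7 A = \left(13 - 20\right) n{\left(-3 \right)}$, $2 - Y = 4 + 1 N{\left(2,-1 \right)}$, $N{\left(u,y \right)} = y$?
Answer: $\frac{7}{3} \approx 2.3333$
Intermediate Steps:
$n{\left(w \right)} = 4 + \frac{5}{w}$
$Y = -1$ ($Y = 2 - \left(4 + 1 \left(-1\right)\right) = 2 - \left(4 - 1\right) = 2 - 3 = -1$)
$A = - \frac{7}{3}$ ($A = \frac{\left(13 - 20\right) \left(4 + \frac{5}{-3}\right)}{7} = \frac{\left(-7\right) \left(4 + 5 \left(- \frac{1}{3}\right)\right)}{7} = \frac{\left(-7\right) \left(4 - \frac{5}{3}\right)}{7} = \frac{\left(-7\right) \frac{7}{3}}{7} = \frac{1}{7} \left(- \frac{49}{3}\right) = - \frac{7}{3} \approx -2.3333$)
$A Y = \left(- \frac{7}{3}\right) \left(-1\right) = \frac{7}{3}$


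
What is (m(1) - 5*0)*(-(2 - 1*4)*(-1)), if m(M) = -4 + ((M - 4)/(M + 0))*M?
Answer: 14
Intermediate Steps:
m(M) = -8 + M (m(M) = -4 + ((-4 + M)/M)*M = -4 + (-4 + M) = -8 + M)
(m(1) - 5*0)*(-(2 - 1*4)*(-1)) = ((-8 + 1) - 5*0)*(-(2 - 1*4)*(-1)) = (-7 + 0)*(-(2 - 4)*(-1)) = -7*(-1*(-2))*(-1) = -14*(-1) = -7*(-2) = 14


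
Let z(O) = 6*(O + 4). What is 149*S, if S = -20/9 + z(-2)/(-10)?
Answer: -22946/45 ≈ -509.91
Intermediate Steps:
z(O) = 24 + 6*O (z(O) = 6*(4 + O) = 24 + 6*O)
S = -154/45 (S = -20/9 + (24 + 6*(-2))/(-10) = -20*1/9 + (24 - 12)*(-1/10) = -20/9 + 12*(-1/10) = -20/9 - 6/5 = -154/45 ≈ -3.4222)
149*S = 149*(-154/45) = -22946/45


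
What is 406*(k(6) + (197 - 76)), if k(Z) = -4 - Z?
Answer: 45066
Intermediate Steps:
406*(k(6) + (197 - 76)) = 406*((-4 - 1*6) + (197 - 76)) = 406*((-4 - 6) + 121) = 406*(-10 + 121) = 406*111 = 45066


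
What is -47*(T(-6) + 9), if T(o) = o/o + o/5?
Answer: -2068/5 ≈ -413.60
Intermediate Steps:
T(o) = 1 + o/5 (T(o) = 1 + o*(⅕) = 1 + o/5)
-47*(T(-6) + 9) = -47*((1 + (⅕)*(-6)) + 9) = -47*((1 - 6/5) + 9) = -47*(-⅕ + 9) = -47*44/5 = -2068/5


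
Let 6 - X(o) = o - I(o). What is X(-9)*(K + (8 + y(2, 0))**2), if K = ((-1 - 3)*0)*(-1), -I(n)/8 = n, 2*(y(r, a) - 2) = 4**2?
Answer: 28188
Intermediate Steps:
y(r, a) = 10 (y(r, a) = 2 + (1/2)*4**2 = 2 + (1/2)*16 = 2 + 8 = 10)
I(n) = -8*n
X(o) = 6 - 9*o (X(o) = 6 - (o - (-8)*o) = 6 - (o + 8*o) = 6 - 9*o)
K = 0 (K = -4*0*(-1) = 0*(-1) = 0)
X(-9)*(K + (8 + y(2, 0))**2) = (6 - 9*(-9))*(0 + (8 + 10)**2) = (6 + 81)*(0 + 18**2) = 87*(0 + 324) = 87*324 = 28188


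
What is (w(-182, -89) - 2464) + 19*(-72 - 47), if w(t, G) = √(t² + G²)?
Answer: -4725 + √41045 ≈ -4522.4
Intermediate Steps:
w(t, G) = √(G² + t²)
(w(-182, -89) - 2464) + 19*(-72 - 47) = (√((-89)² + (-182)²) - 2464) + 19*(-72 - 47) = (√(7921 + 33124) - 2464) + 19*(-119) = (√41045 - 2464) - 2261 = (-2464 + √41045) - 2261 = -4725 + √41045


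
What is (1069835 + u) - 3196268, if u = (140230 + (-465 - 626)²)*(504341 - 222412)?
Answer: 375107509286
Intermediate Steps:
u = 375109635719 (u = (140230 + (-1091)²)*281929 = (140230 + 1190281)*281929 = 1330511*281929 = 375109635719)
(1069835 + u) - 3196268 = (1069835 + 375109635719) - 3196268 = 375110705554 - 3196268 = 375107509286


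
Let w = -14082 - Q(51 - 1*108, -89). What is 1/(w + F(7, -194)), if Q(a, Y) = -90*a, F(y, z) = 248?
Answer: -1/18964 ≈ -5.2731e-5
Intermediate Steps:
w = -19212 (w = -14082 - (-90)*(51 - 1*108) = -14082 - (-90)*(51 - 108) = -14082 - (-90)*(-57) = -14082 - 1*5130 = -14082 - 5130 = -19212)
1/(w + F(7, -194)) = 1/(-19212 + 248) = 1/(-18964) = -1/18964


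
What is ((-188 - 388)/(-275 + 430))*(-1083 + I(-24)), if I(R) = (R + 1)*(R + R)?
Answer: -12096/155 ≈ -78.039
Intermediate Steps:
I(R) = 2*R*(1 + R) (I(R) = (1 + R)*(2*R) = 2*R*(1 + R))
((-188 - 388)/(-275 + 430))*(-1083 + I(-24)) = ((-188 - 388)/(-275 + 430))*(-1083 + 2*(-24)*(1 - 24)) = (-576/155)*(-1083 + 2*(-24)*(-23)) = (-576*1/155)*(-1083 + 1104) = -576/155*21 = -12096/155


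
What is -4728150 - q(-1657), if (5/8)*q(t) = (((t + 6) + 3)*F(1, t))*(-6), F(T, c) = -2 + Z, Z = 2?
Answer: -4728150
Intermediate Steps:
F(T, c) = 0 (F(T, c) = -2 + 2 = 0)
q(t) = 0 (q(t) = 8*((((t + 6) + 3)*0)*(-6))/5 = 8*((((6 + t) + 3)*0)*(-6))/5 = 8*(((9 + t)*0)*(-6))/5 = 8*(0*(-6))/5 = (8/5)*0 = 0)
-4728150 - q(-1657) = -4728150 - 1*0 = -4728150 + 0 = -4728150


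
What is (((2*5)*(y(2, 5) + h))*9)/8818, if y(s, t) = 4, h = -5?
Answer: -45/4409 ≈ -0.010206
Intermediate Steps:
(((2*5)*(y(2, 5) + h))*9)/8818 = (((2*5)*(4 - 5))*9)/8818 = ((10*(-1))*9)*(1/8818) = -10*9*(1/8818) = -90*1/8818 = -45/4409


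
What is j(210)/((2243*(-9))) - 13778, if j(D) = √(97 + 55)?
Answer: -13778 - 2*√38/20187 ≈ -13778.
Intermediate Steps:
j(D) = 2*√38 (j(D) = √152 = 2*√38)
j(210)/((2243*(-9))) - 13778 = (2*√38)/((2243*(-9))) - 13778 = (2*√38)/(-20187) - 13778 = (2*√38)*(-1/20187) - 13778 = -2*√38/20187 - 13778 = -13778 - 2*√38/20187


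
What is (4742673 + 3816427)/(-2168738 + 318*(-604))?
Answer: -855910/236081 ≈ -3.6255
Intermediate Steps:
(4742673 + 3816427)/(-2168738 + 318*(-604)) = 8559100/(-2168738 - 192072) = 8559100/(-2360810) = 8559100*(-1/2360810) = -855910/236081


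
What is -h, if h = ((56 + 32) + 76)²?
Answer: -26896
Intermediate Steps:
h = 26896 (h = (88 + 76)² = 164² = 26896)
-h = -1*26896 = -26896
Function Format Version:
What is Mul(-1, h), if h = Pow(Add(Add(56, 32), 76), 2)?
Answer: -26896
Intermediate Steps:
h = 26896 (h = Pow(Add(88, 76), 2) = Pow(164, 2) = 26896)
Mul(-1, h) = Mul(-1, 26896) = -26896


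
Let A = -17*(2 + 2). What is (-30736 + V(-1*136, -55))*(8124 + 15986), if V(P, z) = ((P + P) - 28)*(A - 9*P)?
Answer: -9102392960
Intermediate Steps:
A = -68 (A = -17*4 = -68)
V(P, z) = (-68 - 9*P)*(-28 + 2*P) (V(P, z) = ((P + P) - 28)*(-68 - 9*P) = (2*P - 28)*(-68 - 9*P) = (-28 + 2*P)*(-68 - 9*P) = (-68 - 9*P)*(-28 + 2*P))
(-30736 + V(-1*136, -55))*(8124 + 15986) = (-30736 + (1904 - 18*(-1*136)² + 116*(-1*136)))*(8124 + 15986) = (-30736 + (1904 - 18*(-136)² + 116*(-136)))*24110 = (-30736 + (1904 - 18*18496 - 15776))*24110 = (-30736 + (1904 - 332928 - 15776))*24110 = (-30736 - 346800)*24110 = -377536*24110 = -9102392960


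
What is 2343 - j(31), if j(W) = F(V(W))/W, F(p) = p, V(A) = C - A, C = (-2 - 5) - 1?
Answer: 72672/31 ≈ 2344.3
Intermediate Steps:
C = -8 (C = -7 - 1 = -8)
V(A) = -8 - A
j(W) = (-8 - W)/W
2343 - j(31) = 2343 - (-8 - 1*31)/31 = 2343 - (-8 - 31)/31 = 2343 - (-39)/31 = 2343 - 1*(-39/31) = 2343 + 39/31 = 72672/31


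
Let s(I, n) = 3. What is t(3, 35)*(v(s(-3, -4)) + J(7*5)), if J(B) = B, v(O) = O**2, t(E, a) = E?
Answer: 132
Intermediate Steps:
t(3, 35)*(v(s(-3, -4)) + J(7*5)) = 3*(3**2 + 7*5) = 3*(9 + 35) = 3*44 = 132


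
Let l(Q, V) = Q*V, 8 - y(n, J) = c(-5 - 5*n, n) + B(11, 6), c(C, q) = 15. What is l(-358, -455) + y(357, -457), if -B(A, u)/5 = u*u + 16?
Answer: 163143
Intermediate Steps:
B(A, u) = -80 - 5*u**2 (B(A, u) = -5*(u*u + 16) = -5*(u**2 + 16) = -5*(16 + u**2) = -80 - 5*u**2)
y(n, J) = 253 (y(n, J) = 8 - (15 + (-80 - 5*6**2)) = 8 - (15 + (-80 - 5*36)) = 8 - (15 + (-80 - 180)) = 8 - (15 - 260) = 8 - 1*(-245) = 8 + 245 = 253)
l(-358, -455) + y(357, -457) = -358*(-455) + 253 = 162890 + 253 = 163143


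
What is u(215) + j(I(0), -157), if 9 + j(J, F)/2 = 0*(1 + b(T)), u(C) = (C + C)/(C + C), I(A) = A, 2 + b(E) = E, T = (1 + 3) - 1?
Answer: -17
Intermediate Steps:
T = 3 (T = 4 - 1 = 3)
b(E) = -2 + E
u(C) = 1 (u(C) = (2*C)/((2*C)) = (2*C)*(1/(2*C)) = 1)
j(J, F) = -18 (j(J, F) = -18 + 2*(0*(1 + (-2 + 3))) = -18 + 2*(0*(1 + 1)) = -18 + 2*(0*2) = -18 + 2*0 = -18 + 0 = -18)
u(215) + j(I(0), -157) = 1 - 18 = -17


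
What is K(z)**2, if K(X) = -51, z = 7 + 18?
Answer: 2601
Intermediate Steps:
z = 25
K(z)**2 = (-51)**2 = 2601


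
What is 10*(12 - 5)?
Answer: 70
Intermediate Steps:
10*(12 - 5) = 10*7 = 70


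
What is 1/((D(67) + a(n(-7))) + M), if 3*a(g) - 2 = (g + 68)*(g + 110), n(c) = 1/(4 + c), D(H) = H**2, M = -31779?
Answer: -27/670025 ≈ -4.0297e-5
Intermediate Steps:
a(g) = 2/3 + (68 + g)*(110 + g)/3 (a(g) = 2/3 + ((g + 68)*(g + 110))/3 = 2/3 + ((68 + g)*(110 + g))/3 = 2/3 + (68 + g)*(110 + g)/3)
1/((D(67) + a(n(-7))) + M) = 1/((67**2 + (2494 + (1/(4 - 7))**2/3 + 178/(3*(4 - 7)))) - 31779) = 1/((4489 + (2494 + (1/(-3))**2/3 + (178/3)/(-3))) - 31779) = 1/((4489 + (2494 + (-1/3)**2/3 + (178/3)*(-1/3))) - 31779) = 1/((4489 + (2494 + (1/3)*(1/9) - 178/9)) - 31779) = 1/((4489 + (2494 + 1/27 - 178/9)) - 31779) = 1/((4489 + 66805/27) - 31779) = 1/(188008/27 - 31779) = 1/(-670025/27) = -27/670025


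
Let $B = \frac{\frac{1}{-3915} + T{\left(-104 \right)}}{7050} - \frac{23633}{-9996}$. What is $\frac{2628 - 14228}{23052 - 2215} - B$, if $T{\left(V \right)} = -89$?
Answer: $- \frac{2786594624589913}{958144635031500} \approx -2.9083$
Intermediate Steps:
$B = \frac{108134259749}{45982849500}$ ($B = \frac{\frac{1}{-3915} - 89}{7050} - \frac{23633}{-9996} = \left(- \frac{1}{3915} - 89\right) \frac{1}{7050} - - \frac{23633}{9996} = \left(- \frac{348436}{3915}\right) \frac{1}{7050} + \frac{23633}{9996} = - \frac{174218}{13800375} + \frac{23633}{9996} = \frac{108134259749}{45982849500} \approx 2.3516$)
$\frac{2628 - 14228}{23052 - 2215} - B = \frac{2628 - 14228}{23052 - 2215} - \frac{108134259749}{45982849500} = - \frac{11600}{20837} - \frac{108134259749}{45982849500} = - \frac{2786594624589913}{958144635031500}$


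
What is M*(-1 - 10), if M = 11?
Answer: -121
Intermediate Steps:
M*(-1 - 10) = 11*(-1 - 10) = 11*(-11) = -121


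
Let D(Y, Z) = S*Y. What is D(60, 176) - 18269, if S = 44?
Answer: -15629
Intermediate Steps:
D(Y, Z) = 44*Y
D(60, 176) - 18269 = 44*60 - 18269 = 2640 - 18269 = -15629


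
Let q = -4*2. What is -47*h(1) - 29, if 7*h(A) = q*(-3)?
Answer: -1331/7 ≈ -190.14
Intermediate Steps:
q = -8
h(A) = 24/7 (h(A) = (-8*(-3))/7 = (⅐)*24 = 24/7)
-47*h(1) - 29 = -47*24/7 - 29 = -1128/7 - 29 = -1331/7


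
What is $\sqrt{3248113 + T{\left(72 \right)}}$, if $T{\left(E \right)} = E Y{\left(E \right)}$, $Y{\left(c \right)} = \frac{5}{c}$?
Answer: $3 \sqrt{360902} \approx 1802.3$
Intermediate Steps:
$T{\left(E \right)} = 5$ ($T{\left(E \right)} = E \frac{5}{E} = 5$)
$\sqrt{3248113 + T{\left(72 \right)}} = \sqrt{3248113 + 5} = \sqrt{3248118} = 3 \sqrt{360902}$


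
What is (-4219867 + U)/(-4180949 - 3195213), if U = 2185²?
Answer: -277179/3688081 ≈ -0.075155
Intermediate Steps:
U = 4774225
(-4219867 + U)/(-4180949 - 3195213) = (-4219867 + 4774225)/(-4180949 - 3195213) = 554358/(-7376162) = 554358*(-1/7376162) = -277179/3688081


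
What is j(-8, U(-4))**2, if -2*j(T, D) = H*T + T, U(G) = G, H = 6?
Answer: 784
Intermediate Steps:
j(T, D) = -7*T/2 (j(T, D) = -(6*T + T)/2 = -7*T/2)
j(-8, U(-4))**2 = (-7/2*(-8))**2 = 28**2 = 784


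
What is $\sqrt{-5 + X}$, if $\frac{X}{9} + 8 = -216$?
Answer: $i \sqrt{2021} \approx 44.956 i$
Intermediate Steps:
$X = -2016$ ($X = -72 + 9 \left(-216\right) = -72 - 1944 = -2016$)
$\sqrt{-5 + X} = \sqrt{-5 - 2016} = \sqrt{-2021} = i \sqrt{2021}$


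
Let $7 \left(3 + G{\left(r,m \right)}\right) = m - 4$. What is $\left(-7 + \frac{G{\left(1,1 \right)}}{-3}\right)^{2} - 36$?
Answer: $- \frac{83}{49} \approx -1.6939$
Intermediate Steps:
$G{\left(r,m \right)} = - \frac{25}{7} + \frac{m}{7}$ ($G{\left(r,m \right)} = -3 + \frac{m - 4}{7} = -3 + \frac{-4 + m}{7} = -3 + \left(- \frac{4}{7} + \frac{m}{7}\right) = - \frac{25}{7} + \frac{m}{7}$)
$\left(-7 + \frac{G{\left(1,1 \right)}}{-3}\right)^{2} - 36 = \left(-7 + \frac{- \frac{25}{7} + \frac{1}{7} \cdot 1}{-3}\right)^{2} - 36 = \left(-7 + \left(- \frac{25}{7} + \frac{1}{7}\right) \left(- \frac{1}{3}\right)\right)^{2} - 36 = \left(-7 - - \frac{8}{7}\right)^{2} - 36 = \left(-7 + \frac{8}{7}\right)^{2} - 36 = \left(- \frac{41}{7}\right)^{2} - 36 = \frac{1681}{49} - 36 = - \frac{83}{49}$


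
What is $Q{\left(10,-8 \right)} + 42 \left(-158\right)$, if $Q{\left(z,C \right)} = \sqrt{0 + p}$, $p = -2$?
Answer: $-6636 + i \sqrt{2} \approx -6636.0 + 1.4142 i$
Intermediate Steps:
$Q{\left(z,C \right)} = i \sqrt{2}$ ($Q{\left(z,C \right)} = \sqrt{0 - 2} = \sqrt{-2} = i \sqrt{2}$)
$Q{\left(10,-8 \right)} + 42 \left(-158\right) = i \sqrt{2} + 42 \left(-158\right) = i \sqrt{2} - 6636 = -6636 + i \sqrt{2}$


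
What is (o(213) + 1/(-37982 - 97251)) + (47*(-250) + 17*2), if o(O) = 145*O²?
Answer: 888046576836/135233 ≈ 6.5668e+6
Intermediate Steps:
(o(213) + 1/(-37982 - 97251)) + (47*(-250) + 17*2) = (145*213² + 1/(-37982 - 97251)) + (47*(-250) + 17*2) = (145*45369 + 1/(-135233)) + (-11750 + 34) = (6578505 - 1/135233) - 11716 = 889630966664/135233 - 11716 = 888046576836/135233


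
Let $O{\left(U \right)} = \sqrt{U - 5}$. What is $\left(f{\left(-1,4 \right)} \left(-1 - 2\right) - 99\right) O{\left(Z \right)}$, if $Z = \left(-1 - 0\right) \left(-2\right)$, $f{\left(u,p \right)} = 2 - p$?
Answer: $- 93 i \sqrt{3} \approx - 161.08 i$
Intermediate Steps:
$Z = 2$ ($Z = \left(-1 + 0\right) \left(-2\right) = \left(-1\right) \left(-2\right) = 2$)
$O{\left(U \right)} = \sqrt{-5 + U}$
$\left(f{\left(-1,4 \right)} \left(-1 - 2\right) - 99\right) O{\left(Z \right)} = \left(\left(2 - 4\right) \left(-1 - 2\right) - 99\right) \sqrt{-5 + 2} = \left(\left(2 - 4\right) \left(-1 - 2\right) - 99\right) \sqrt{-3} = \left(\left(-2\right) \left(-3\right) - 99\right) i \sqrt{3} = \left(6 - 99\right) i \sqrt{3} = - 93 i \sqrt{3}$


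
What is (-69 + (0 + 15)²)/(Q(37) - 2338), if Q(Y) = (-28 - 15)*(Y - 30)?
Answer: -12/203 ≈ -0.059113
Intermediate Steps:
Q(Y) = 1290 - 43*Y (Q(Y) = -43*(-30 + Y) = 1290 - 43*Y)
(-69 + (0 + 15)²)/(Q(37) - 2338) = (-69 + (0 + 15)²)/((1290 - 43*37) - 2338) = (-69 + 15²)/((1290 - 1591) - 2338) = (-69 + 225)/(-301 - 2338) = 156/(-2639) = 156*(-1/2639) = -12/203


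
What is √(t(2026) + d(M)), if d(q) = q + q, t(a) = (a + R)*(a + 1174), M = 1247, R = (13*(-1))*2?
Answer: √6402494 ≈ 2530.3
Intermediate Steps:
R = -26 (R = -13*2 = -26)
t(a) = (-26 + a)*(1174 + a) (t(a) = (a - 26)*(a + 1174) = (-26 + a)*(1174 + a))
d(q) = 2*q
√(t(2026) + d(M)) = √((-30524 + 2026² + 1148*2026) + 2*1247) = √((-30524 + 4104676 + 2325848) + 2494) = √(6400000 + 2494) = √6402494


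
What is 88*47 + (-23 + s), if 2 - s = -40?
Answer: 4155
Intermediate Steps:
s = 42 (s = 2 - 1*(-40) = 2 + 40 = 42)
88*47 + (-23 + s) = 88*47 + (-23 + 42) = 4136 + 19 = 4155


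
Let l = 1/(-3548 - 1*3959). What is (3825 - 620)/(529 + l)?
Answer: 24059935/3971202 ≈ 6.0586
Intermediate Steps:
l = -1/7507 (l = 1/(-3548 - 3959) = 1/(-7507) = -1/7507 ≈ -0.00013321)
(3825 - 620)/(529 + l) = (3825 - 620)/(529 - 1/7507) = 3205/(3971202/7507) = 3205*(7507/3971202) = 24059935/3971202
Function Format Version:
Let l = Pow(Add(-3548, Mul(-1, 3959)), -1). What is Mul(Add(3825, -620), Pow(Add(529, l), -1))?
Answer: Rational(24059935, 3971202) ≈ 6.0586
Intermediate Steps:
l = Rational(-1, 7507) (l = Pow(Add(-3548, -3959), -1) = Pow(-7507, -1) = Rational(-1, 7507) ≈ -0.00013321)
Mul(Add(3825, -620), Pow(Add(529, l), -1)) = Mul(Add(3825, -620), Pow(Add(529, Rational(-1, 7507)), -1)) = Mul(3205, Pow(Rational(3971202, 7507), -1)) = Mul(3205, Rational(7507, 3971202)) = Rational(24059935, 3971202)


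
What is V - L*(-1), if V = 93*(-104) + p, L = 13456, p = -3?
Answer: 3781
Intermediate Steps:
V = -9675 (V = 93*(-104) - 3 = -9672 - 3 = -9675)
V - L*(-1) = -9675 - 1*13456*(-1) = -9675 - 13456*(-1) = -9675 + 13456 = 3781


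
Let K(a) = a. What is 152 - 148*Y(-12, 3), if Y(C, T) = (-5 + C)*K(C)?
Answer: -30040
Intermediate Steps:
Y(C, T) = C*(-5 + C) (Y(C, T) = (-5 + C)*C = C*(-5 + C))
152 - 148*Y(-12, 3) = 152 - (-1776)*(-5 - 12) = 152 - (-1776)*(-17) = 152 - 148*204 = 152 - 30192 = -30040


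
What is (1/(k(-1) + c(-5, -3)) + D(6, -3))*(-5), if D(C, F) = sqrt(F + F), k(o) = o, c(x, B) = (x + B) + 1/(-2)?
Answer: 10/19 - 5*I*sqrt(6) ≈ 0.52632 - 12.247*I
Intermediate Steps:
c(x, B) = -1/2 + B + x (c(x, B) = (B + x) - 1/2 = -1/2 + B + x)
D(C, F) = sqrt(2)*sqrt(F) (D(C, F) = sqrt(2*F) = sqrt(2)*sqrt(F))
(1/(k(-1) + c(-5, -3)) + D(6, -3))*(-5) = (1/(-1 + (-1/2 - 3 - 5)) + sqrt(2)*sqrt(-3))*(-5) = (1/(-1 - 17/2) + sqrt(2)*(I*sqrt(3)))*(-5) = (1/(-19/2) + I*sqrt(6))*(-5) = (-2/19 + I*sqrt(6))*(-5) = 10/19 - 5*I*sqrt(6)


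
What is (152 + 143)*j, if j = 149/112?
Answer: 43955/112 ≈ 392.46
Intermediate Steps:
j = 149/112 (j = 149*(1/112) = 149/112 ≈ 1.3304)
(152 + 143)*j = (152 + 143)*(149/112) = 295*(149/112) = 43955/112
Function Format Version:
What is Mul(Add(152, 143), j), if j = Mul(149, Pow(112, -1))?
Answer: Rational(43955, 112) ≈ 392.46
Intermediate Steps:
j = Rational(149, 112) (j = Mul(149, Rational(1, 112)) = Rational(149, 112) ≈ 1.3304)
Mul(Add(152, 143), j) = Mul(Add(152, 143), Rational(149, 112)) = Mul(295, Rational(149, 112)) = Rational(43955, 112)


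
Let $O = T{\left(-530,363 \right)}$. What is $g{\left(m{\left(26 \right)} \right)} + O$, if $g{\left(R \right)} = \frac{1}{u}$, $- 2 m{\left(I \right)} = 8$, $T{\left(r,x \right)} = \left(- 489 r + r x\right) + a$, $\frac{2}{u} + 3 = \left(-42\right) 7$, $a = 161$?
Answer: $\frac{133585}{2} \approx 66793.0$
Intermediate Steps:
$u = - \frac{2}{297}$ ($u = \frac{2}{-3 - 294} = \frac{2}{-297} = 2 \left(- \frac{1}{297}\right) = - \frac{2}{297} \approx -0.006734$)
$T{\left(r,x \right)} = 161 - 489 r + r x$ ($T{\left(r,x \right)} = \left(- 489 r + r x\right) + 161 = 161 - 489 r + r x$)
$m{\left(I \right)} = -4$ ($m{\left(I \right)} = \left(- \frac{1}{2}\right) 8 = -4$)
$O = 66941$ ($O = 161 - -259170 - 192390 = 161 + 259170 - 192390 = 66941$)
$g{\left(R \right)} = - \frac{297}{2}$ ($g{\left(R \right)} = \frac{1}{- \frac{2}{297}} = - \frac{297}{2}$)
$g{\left(m{\left(26 \right)} \right)} + O = - \frac{297}{2} + 66941 = \frac{133585}{2}$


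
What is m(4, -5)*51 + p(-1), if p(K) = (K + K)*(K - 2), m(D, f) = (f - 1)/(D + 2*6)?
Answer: -105/8 ≈ -13.125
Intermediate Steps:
m(D, f) = (-1 + f)/(12 + D) (m(D, f) = (-1 + f)/(D + 12) = (-1 + f)/(12 + D))
p(K) = 2*K*(-2 + K) (p(K) = (2*K)*(-2 + K) = 2*K*(-2 + K))
m(4, -5)*51 + p(-1) = ((-1 - 5)/(12 + 4))*51 + 2*(-1)*(-2 - 1) = (-6/16)*51 + 2*(-1)*(-3) = ((1/16)*(-6))*51 + 6 = -3/8*51 + 6 = -153/8 + 6 = -105/8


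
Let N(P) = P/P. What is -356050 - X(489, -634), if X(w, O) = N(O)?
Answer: -356051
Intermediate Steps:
N(P) = 1
X(w, O) = 1
-356050 - X(489, -634) = -356050 - 1*1 = -356050 - 1 = -356051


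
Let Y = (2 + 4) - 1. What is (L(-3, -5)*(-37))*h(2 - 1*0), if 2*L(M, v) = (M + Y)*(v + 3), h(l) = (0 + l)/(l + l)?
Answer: 37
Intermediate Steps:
Y = 5 (Y = 6 - 1 = 5)
h(l) = ½ (h(l) = l/((2*l)) = l*(1/(2*l)) = ½)
L(M, v) = (3 + v)*(5 + M)/2 (L(M, v) = ((M + 5)*(v + 3))/2 = ((5 + M)*(3 + v))/2 = ((3 + v)*(5 + M))/2 = (3 + v)*(5 + M)/2)
(L(-3, -5)*(-37))*h(2 - 1*0) = ((15/2 + (3/2)*(-3) + (5/2)*(-5) + (½)*(-3)*(-5))*(-37))*(½) = ((15/2 - 9/2 - 25/2 + 15/2)*(-37))*(½) = -2*(-37)*(½) = 74*(½) = 37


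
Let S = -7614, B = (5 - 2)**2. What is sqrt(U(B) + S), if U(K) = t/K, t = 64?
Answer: I*sqrt(68462)/3 ≈ 87.218*I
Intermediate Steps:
B = 9 (B = 3**2 = 9)
U(K) = 64/K
sqrt(U(B) + S) = sqrt(64/9 - 7614) = sqrt(-68462/9) = I*sqrt(68462)/3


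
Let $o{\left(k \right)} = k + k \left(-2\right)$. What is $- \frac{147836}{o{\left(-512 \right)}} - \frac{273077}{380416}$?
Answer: $- \frac{110115225}{380416} \approx -289.46$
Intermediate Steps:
$o{\left(k \right)} = - k$ ($o{\left(k \right)} = k - 2 k = - k$)
$- \frac{147836}{o{\left(-512 \right)}} - \frac{273077}{380416} = - \frac{147836}{\left(-1\right) \left(-512\right)} - \frac{273077}{380416} = - \frac{147836}{512} - \frac{273077}{380416} = \left(-147836\right) \frac{1}{512} - \frac{273077}{380416} = - \frac{36959}{128} - \frac{273077}{380416} = - \frac{110115225}{380416}$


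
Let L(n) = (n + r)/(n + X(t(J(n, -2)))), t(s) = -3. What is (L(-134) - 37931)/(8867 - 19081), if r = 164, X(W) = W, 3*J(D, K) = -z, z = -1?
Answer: 5196577/1399318 ≈ 3.7136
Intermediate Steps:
J(D, K) = ⅓ (J(D, K) = (-1*(-1))/3 = (⅓)*1 = ⅓)
L(n) = (164 + n)/(-3 + n) (L(n) = (n + 164)/(n - 3) = (164 + n)/(-3 + n))
(L(-134) - 37931)/(8867 - 19081) = ((164 - 134)/(-3 - 134) - 37931)/(8867 - 19081) = (30/(-137) - 37931)/(-10214) = (-1/137*30 - 37931)*(-1/10214) = (-30/137 - 37931)*(-1/10214) = -5196577/137*(-1/10214) = 5196577/1399318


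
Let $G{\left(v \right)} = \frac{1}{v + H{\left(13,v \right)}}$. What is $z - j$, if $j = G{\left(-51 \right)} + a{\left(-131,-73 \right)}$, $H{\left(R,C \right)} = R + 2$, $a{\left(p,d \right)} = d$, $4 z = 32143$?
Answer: $\frac{72979}{9} \approx 8108.8$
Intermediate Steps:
$z = \frac{32143}{4}$ ($z = \frac{1}{4} \cdot 32143 = \frac{32143}{4} \approx 8035.8$)
$H{\left(R,C \right)} = 2 + R$
$G{\left(v \right)} = \frac{1}{15 + v}$ ($G{\left(v \right)} = \frac{1}{v + \left(2 + 13\right)} = \frac{1}{v + 15} = \frac{1}{15 + v}$)
$j = - \frac{2629}{36}$ ($j = \frac{1}{15 - 51} - 73 = \frac{1}{-36} - 73 = - \frac{1}{36} - 73 = - \frac{2629}{36} \approx -73.028$)
$z - j = \frac{32143}{4} - - \frac{2629}{36} = \frac{32143}{4} + \frac{2629}{36} = \frac{72979}{9}$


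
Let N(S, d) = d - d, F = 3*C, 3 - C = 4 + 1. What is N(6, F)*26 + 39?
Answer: 39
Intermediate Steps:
C = -2 (C = 3 - (4 + 1) = 3 - 1*5 = 3 - 5 = -2)
F = -6 (F = 3*(-2) = -6)
N(S, d) = 0
N(6, F)*26 + 39 = 0*26 + 39 = 0 + 39 = 39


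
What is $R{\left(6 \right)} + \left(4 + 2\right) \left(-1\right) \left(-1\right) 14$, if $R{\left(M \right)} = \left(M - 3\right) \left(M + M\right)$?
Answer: $120$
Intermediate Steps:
$R{\left(M \right)} = 2 M \left(-3 + M\right)$ ($R{\left(M \right)} = \left(-3 + M\right) 2 M = 2 M \left(-3 + M\right)$)
$R{\left(6 \right)} + \left(4 + 2\right) \left(-1\right) \left(-1\right) 14 = 2 \cdot 6 \left(-3 + 6\right) + \left(4 + 2\right) \left(-1\right) \left(-1\right) 14 = 2 \cdot 6 \cdot 3 + 6 \left(-1\right) \left(-1\right) 14 = 36 + \left(-6\right) \left(-1\right) 14 = 36 + 6 \cdot 14 = 36 + 84 = 120$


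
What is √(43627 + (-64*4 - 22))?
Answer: √43349 ≈ 208.20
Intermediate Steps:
√(43627 + (-64*4 - 22)) = √(43627 + (-256 - 22)) = √(43627 - 278) = √43349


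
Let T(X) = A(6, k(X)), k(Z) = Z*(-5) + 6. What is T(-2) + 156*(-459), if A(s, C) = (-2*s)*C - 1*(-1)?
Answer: -71795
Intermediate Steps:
k(Z) = 6 - 5*Z (k(Z) = -5*Z + 6 = 6 - 5*Z)
A(s, C) = 1 - 2*C*s (A(s, C) = -2*C*s + 1 = 1 - 2*C*s)
T(X) = -71 + 60*X (T(X) = 1 - 2*(6 - 5*X)*6 = 1 + (-72 + 60*X) = -71 + 60*X)
T(-2) + 156*(-459) = (-71 + 60*(-2)) + 156*(-459) = (-71 - 120) - 71604 = -191 - 71604 = -71795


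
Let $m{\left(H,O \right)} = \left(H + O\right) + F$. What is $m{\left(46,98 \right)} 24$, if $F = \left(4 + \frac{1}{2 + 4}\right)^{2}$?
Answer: $\frac{11618}{3} \approx 3872.7$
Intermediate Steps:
$F = \frac{625}{36}$ ($F = \left(4 + \frac{1}{6}\right)^{2} = \left(\frac{25}{6}\right)^{2} = \frac{625}{36} \approx 17.361$)
$m{\left(H,O \right)} = \frac{625}{36} + H + O$ ($m{\left(H,O \right)} = \left(H + O\right) + \frac{625}{36} = \frac{625}{36} + H + O$)
$m{\left(46,98 \right)} 24 = \left(\frac{625}{36} + 46 + 98\right) 24 = \frac{5809}{36} \cdot 24 = \frac{11618}{3}$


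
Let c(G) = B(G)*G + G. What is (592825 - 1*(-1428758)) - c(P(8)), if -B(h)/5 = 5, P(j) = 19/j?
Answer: 2021640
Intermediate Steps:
B(h) = -25 (B(h) = -5*5 = -25)
c(G) = -24*G (c(G) = -25*G + G = -24*G)
(592825 - 1*(-1428758)) - c(P(8)) = (592825 - 1*(-1428758)) - (-24)*19/8 = (592825 + 1428758) - (-24)*19*(⅛) = 2021583 - (-24)*19/8 = 2021583 - 1*(-57) = 2021583 + 57 = 2021640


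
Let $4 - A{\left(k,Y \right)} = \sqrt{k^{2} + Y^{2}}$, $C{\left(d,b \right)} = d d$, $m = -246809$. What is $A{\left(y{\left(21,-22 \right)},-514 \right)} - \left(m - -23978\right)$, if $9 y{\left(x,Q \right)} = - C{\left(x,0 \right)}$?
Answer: $222835 - 29 \sqrt{317} \approx 2.2232 \cdot 10^{5}$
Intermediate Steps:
$C{\left(d,b \right)} = d^{2}$
$y{\left(x,Q \right)} = - \frac{x^{2}}{9}$ ($y{\left(x,Q \right)} = \frac{\left(-1\right) x^{2}}{9} = - \frac{x^{2}}{9}$)
$A{\left(k,Y \right)} = 4 - \sqrt{Y^{2} + k^{2}}$ ($A{\left(k,Y \right)} = 4 - \sqrt{k^{2} + Y^{2}} = 4 - \sqrt{Y^{2} + k^{2}}$)
$A{\left(y{\left(21,-22 \right)},-514 \right)} - \left(m - -23978\right) = \left(4 - \sqrt{\left(-514\right)^{2} + \left(- \frac{21^{2}}{9}\right)^{2}}\right) - \left(-246809 - -23978\right) = \left(4 - \sqrt{264196 + \left(\left(- \frac{1}{9}\right) 441\right)^{2}}\right) - \left(-246809 + 23978\right) = \left(4 - \sqrt{264196 + \left(-49\right)^{2}}\right) - -222831 = \left(4 - \sqrt{264196 + 2401}\right) + 222831 = \left(4 - \sqrt{266597}\right) + 222831 = \left(4 - 29 \sqrt{317}\right) + 222831 = 222835 - 29 \sqrt{317}$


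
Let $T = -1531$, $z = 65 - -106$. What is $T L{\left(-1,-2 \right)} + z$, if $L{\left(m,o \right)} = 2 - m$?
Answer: $-4422$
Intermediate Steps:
$z = 171$ ($z = 65 + 106 = 171$)
$T L{\left(-1,-2 \right)} + z = - 1531 \left(2 - -1\right) + 171 = - 1531 \left(2 + 1\right) + 171 = \left(-1531\right) 3 + 171 = -4593 + 171 = -4422$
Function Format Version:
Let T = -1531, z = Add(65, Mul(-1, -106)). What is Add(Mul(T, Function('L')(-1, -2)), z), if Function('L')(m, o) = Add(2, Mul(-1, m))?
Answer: -4422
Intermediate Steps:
z = 171 (z = Add(65, 106) = 171)
Add(Mul(T, Function('L')(-1, -2)), z) = Add(Mul(-1531, Add(2, Mul(-1, -1))), 171) = Add(Mul(-1531, Add(2, 1)), 171) = Add(Mul(-1531, 3), 171) = Add(-4593, 171) = -4422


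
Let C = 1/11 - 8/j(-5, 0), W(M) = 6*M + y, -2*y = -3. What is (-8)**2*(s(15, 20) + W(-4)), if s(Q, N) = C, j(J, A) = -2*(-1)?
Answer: -18592/11 ≈ -1690.2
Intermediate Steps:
y = 3/2 (y = -1/2*(-3) = 3/2 ≈ 1.5000)
W(M) = 3/2 + 6*M (W(M) = 6*M + 3/2 = 3/2 + 6*M)
j(J, A) = 2
C = -43/11 (C = 1/11 - 8/2 = 1*(1/11) - 8*1/2 = 1/11 - 4 = -43/11 ≈ -3.9091)
s(Q, N) = -43/11
(-8)**2*(s(15, 20) + W(-4)) = (-8)**2*(-43/11 + (3/2 + 6*(-4))) = 64*(-43/11 + (3/2 - 24)) = 64*(-43/11 - 45/2) = 64*(-581/22) = -18592/11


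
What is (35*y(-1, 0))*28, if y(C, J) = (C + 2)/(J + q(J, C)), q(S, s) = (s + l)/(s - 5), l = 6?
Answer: -1176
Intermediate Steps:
q(S, s) = (6 + s)/(-5 + s) (q(S, s) = (s + 6)/(s - 5) = (6 + s)/(-5 + s))
y(C, J) = (2 + C)/(J + (6 + C)/(-5 + C)) (y(C, J) = (C + 2)/(J + (6 + C)/(-5 + C)) = (2 + C)/(J + (6 + C)/(-5 + C)))
(35*y(-1, 0))*28 = (35*((-5 - 1)*(2 - 1)/(6 - 1 + 0*(-5 - 1))))*28 = (35*(-6*1/(6 - 1 + 0*(-6))))*28 = (35*(-6*1/(6 - 1 + 0)))*28 = (35*(-6*1/5))*28 = (35*((⅕)*(-6)*1))*28 = (35*(-6/5))*28 = -42*28 = -1176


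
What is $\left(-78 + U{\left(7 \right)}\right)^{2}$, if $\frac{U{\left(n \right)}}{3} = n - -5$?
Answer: $1764$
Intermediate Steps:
$U{\left(n \right)} = 15 + 3 n$ ($U{\left(n \right)} = 3 \left(n - -5\right) = 3 \left(n + 5\right) = 3 \left(5 + n\right) = 15 + 3 n$)
$\left(-78 + U{\left(7 \right)}\right)^{2} = \left(-78 + \left(15 + 3 \cdot 7\right)\right)^{2} = \left(-78 + \left(15 + 21\right)\right)^{2} = \left(-78 + 36\right)^{2} = \left(-42\right)^{2} = 1764$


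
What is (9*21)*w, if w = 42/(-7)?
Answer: -1134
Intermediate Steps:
w = -6 (w = 42*(-1/7) = -6)
(9*21)*w = (9*21)*(-6) = 189*(-6) = -1134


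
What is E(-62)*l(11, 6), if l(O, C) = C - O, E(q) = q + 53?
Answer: 45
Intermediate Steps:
E(q) = 53 + q
E(-62)*l(11, 6) = (53 - 62)*(6 - 1*11) = -9*(6 - 11) = -9*(-5) = 45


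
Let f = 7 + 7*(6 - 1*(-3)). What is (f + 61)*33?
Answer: 4323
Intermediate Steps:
f = 70 (f = 7 + 7*(6 + 3) = 7 + 7*9 = 7 + 63 = 70)
(f + 61)*33 = (70 + 61)*33 = 131*33 = 4323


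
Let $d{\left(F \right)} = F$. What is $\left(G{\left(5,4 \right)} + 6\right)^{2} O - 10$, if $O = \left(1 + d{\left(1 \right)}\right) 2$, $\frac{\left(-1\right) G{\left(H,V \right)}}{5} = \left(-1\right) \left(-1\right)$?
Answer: $-6$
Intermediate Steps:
$G{\left(H,V \right)} = -5$ ($G{\left(H,V \right)} = - 5 \left(\left(-1\right) \left(-1\right)\right) = \left(-5\right) 1 = -5$)
$O = 4$ ($O = \left(1 + 1\right) 2 = 2 \cdot 2 = 4$)
$\left(G{\left(5,4 \right)} + 6\right)^{2} O - 10 = \left(-5 + 6\right)^{2} \cdot 4 - 10 = 1^{2} \cdot 4 - 10 = 1 \cdot 4 - 10 = 4 - 10 = -6$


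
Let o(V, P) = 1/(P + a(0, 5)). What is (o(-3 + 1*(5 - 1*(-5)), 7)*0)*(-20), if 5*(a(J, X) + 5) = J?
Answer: 0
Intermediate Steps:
a(J, X) = -5 + J/5
o(V, P) = 1/(-5 + P) (o(V, P) = 1/(P + (-5 + (⅕)*0)) = 1/(P + (-5 + 0)) = 1/(P - 5) = 1/(-5 + P))
(o(-3 + 1*(5 - 1*(-5)), 7)*0)*(-20) = (0/(-5 + 7))*(-20) = (0/2)*(-20) = ((½)*0)*(-20) = 0*(-20) = 0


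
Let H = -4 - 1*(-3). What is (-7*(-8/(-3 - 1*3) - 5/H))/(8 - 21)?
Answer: 133/39 ≈ 3.4103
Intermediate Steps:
H = -1 (H = -4 + 3 = -1)
(-7*(-8/(-3 - 1*3) - 5/H))/(8 - 21) = (-7*(-8/(-3 - 1*3) - 5/(-1)))/(8 - 21) = -7*(-8/(-3 - 3) - 5*(-1))/(-13) = -7*(-8/(-6) + 5)*(-1/13) = -7*(-8*(-⅙) + 5)*(-1/13) = -7*(4/3 + 5)*(-1/13) = -7*19/3*(-1/13) = -133/3*(-1/13) = 133/39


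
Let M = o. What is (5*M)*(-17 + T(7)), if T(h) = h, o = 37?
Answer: -1850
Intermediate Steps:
M = 37
(5*M)*(-17 + T(7)) = (5*37)*(-17 + 7) = 185*(-10) = -1850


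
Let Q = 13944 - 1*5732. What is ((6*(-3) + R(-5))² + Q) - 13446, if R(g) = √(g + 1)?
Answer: -4914 - 72*I ≈ -4914.0 - 72.0*I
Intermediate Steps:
R(g) = √(1 + g)
Q = 8212 (Q = 13944 - 5732 = 8212)
((6*(-3) + R(-5))² + Q) - 13446 = ((6*(-3) + √(1 - 5))² + 8212) - 13446 = ((-18 + √(-4))² + 8212) - 13446 = ((-18 + 2*I)² + 8212) - 13446 = (8212 + (-18 + 2*I)²) - 13446 = -5234 + (-18 + 2*I)²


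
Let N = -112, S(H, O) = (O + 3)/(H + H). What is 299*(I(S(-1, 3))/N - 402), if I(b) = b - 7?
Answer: -6729593/56 ≈ -1.2017e+5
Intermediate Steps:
S(H, O) = (3 + O)/(2*H) (S(H, O) = (3 + O)/((2*H)) = (3 + O)*(1/(2*H)) = (3 + O)/(2*H))
I(b) = -7 + b
299*(I(S(-1, 3))/N - 402) = 299*((-7 + (1/2)*(3 + 3)/(-1))/(-112) - 402) = 299*((-7 + (1/2)*(-1)*6)*(-1/112) - 402) = 299*((-7 - 3)*(-1/112) - 402) = 299*(-10*(-1/112) - 402) = 299*(5/56 - 402) = 299*(-22507/56) = -6729593/56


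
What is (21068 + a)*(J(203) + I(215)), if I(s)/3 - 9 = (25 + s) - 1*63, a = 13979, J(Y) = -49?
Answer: 17838923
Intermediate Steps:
I(s) = -87 + 3*s (I(s) = 27 + 3*((25 + s) - 1*63) = 27 + 3*((25 + s) - 63) = 27 + 3*(-38 + s) = 27 + (-114 + 3*s) = -87 + 3*s)
(21068 + a)*(J(203) + I(215)) = (21068 + 13979)*(-49 + (-87 + 3*215)) = 35047*(-49 + (-87 + 645)) = 35047*(-49 + 558) = 35047*509 = 17838923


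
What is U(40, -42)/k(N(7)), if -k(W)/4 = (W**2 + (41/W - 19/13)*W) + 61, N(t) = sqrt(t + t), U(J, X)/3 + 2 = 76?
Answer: -544011/1134505 - 27417*sqrt(14)/4538020 ≈ -0.50212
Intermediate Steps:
U(J, X) = 222 (U(J, X) = -6 + 3*76 = -6 + 228 = 222)
N(t) = sqrt(2)*sqrt(t) (N(t) = sqrt(2*t) = sqrt(2)*sqrt(t))
k(W) = -244 - 4*W**2 - 4*W*(-19/13 + 41/W) (k(W) = -4*((W**2 + (41/W - 19/13)*W) + 61) = -4*((W**2 + (-19/13 + 41/W)*W) + 61) = -4*((W**2 + W*(-19/13 + 41/W)) + 61) = -4*(61 + W**2 + W*(-19/13 + 41/W)) = -244 - 4*W**2 - 4*W*(-19/13 + 41/W))
U(40, -42)/k(N(7)) = 222/(-408 - 4*(sqrt(2)*sqrt(7))**2 + 76*(sqrt(2)*sqrt(7))/13) = 222/(-408 - 4*(sqrt(14))**2 + 76*sqrt(14)/13) = 222/(-408 - 4*14 + 76*sqrt(14)/13) = 222/(-408 - 56 + 76*sqrt(14)/13) = 222/(-464 + 76*sqrt(14)/13)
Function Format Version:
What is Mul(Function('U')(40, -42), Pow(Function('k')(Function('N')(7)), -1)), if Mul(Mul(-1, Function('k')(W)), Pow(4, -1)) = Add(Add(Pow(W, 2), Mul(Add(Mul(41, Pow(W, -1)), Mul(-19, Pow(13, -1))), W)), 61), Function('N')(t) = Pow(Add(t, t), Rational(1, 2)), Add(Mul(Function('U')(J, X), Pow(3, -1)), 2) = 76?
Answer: Add(Rational(-544011, 1134505), Mul(Rational(-27417, 4538020), Pow(14, Rational(1, 2)))) ≈ -0.50212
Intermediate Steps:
Function('U')(J, X) = 222 (Function('U')(J, X) = Add(-6, Mul(3, 76)) = Add(-6, 228) = 222)
Function('N')(t) = Mul(Pow(2, Rational(1, 2)), Pow(t, Rational(1, 2))) (Function('N')(t) = Pow(Mul(2, t), Rational(1, 2)) = Mul(Pow(2, Rational(1, 2)), Pow(t, Rational(1, 2))))
Function('k')(W) = Add(-244, Mul(-4, Pow(W, 2)), Mul(-4, W, Add(Rational(-19, 13), Mul(41, Pow(W, -1))))) (Function('k')(W) = Mul(-4, Add(Add(Pow(W, 2), Mul(Add(Mul(41, Pow(W, -1)), Mul(-19, Pow(13, -1))), W)), 61)) = Mul(-4, Add(Add(Pow(W, 2), Mul(Add(Mul(41, Pow(W, -1)), Mul(-19, Rational(1, 13))), W)), 61)) = Mul(-4, Add(Add(Pow(W, 2), Mul(Add(Mul(41, Pow(W, -1)), Rational(-19, 13)), W)), 61)) = Mul(-4, Add(Add(Pow(W, 2), Mul(Add(Rational(-19, 13), Mul(41, Pow(W, -1))), W)), 61)) = Mul(-4, Add(Add(Pow(W, 2), Mul(W, Add(Rational(-19, 13), Mul(41, Pow(W, -1))))), 61)) = Mul(-4, Add(61, Pow(W, 2), Mul(W, Add(Rational(-19, 13), Mul(41, Pow(W, -1)))))) = Add(-244, Mul(-4, Pow(W, 2)), Mul(-4, W, Add(Rational(-19, 13), Mul(41, Pow(W, -1))))))
Mul(Function('U')(40, -42), Pow(Function('k')(Function('N')(7)), -1)) = Mul(222, Pow(Add(-408, Mul(-4, Pow(Mul(Pow(2, Rational(1, 2)), Pow(7, Rational(1, 2))), 2)), Mul(Rational(76, 13), Mul(Pow(2, Rational(1, 2)), Pow(7, Rational(1, 2))))), -1)) = Mul(222, Pow(Add(-408, Mul(-4, Pow(Pow(14, Rational(1, 2)), 2)), Mul(Rational(76, 13), Pow(14, Rational(1, 2)))), -1)) = Mul(222, Pow(Add(-408, Mul(-4, 14), Mul(Rational(76, 13), Pow(14, Rational(1, 2)))), -1)) = Mul(222, Pow(Add(-408, -56, Mul(Rational(76, 13), Pow(14, Rational(1, 2)))), -1)) = Mul(222, Pow(Add(-464, Mul(Rational(76, 13), Pow(14, Rational(1, 2)))), -1))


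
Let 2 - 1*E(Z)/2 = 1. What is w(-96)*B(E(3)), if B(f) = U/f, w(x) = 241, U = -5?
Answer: -1205/2 ≈ -602.50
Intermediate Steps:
E(Z) = 2 (E(Z) = 4 - 2*1 = 4 - 2 = 2)
B(f) = -5/f
w(-96)*B(E(3)) = 241*(-5/2) = -1205/2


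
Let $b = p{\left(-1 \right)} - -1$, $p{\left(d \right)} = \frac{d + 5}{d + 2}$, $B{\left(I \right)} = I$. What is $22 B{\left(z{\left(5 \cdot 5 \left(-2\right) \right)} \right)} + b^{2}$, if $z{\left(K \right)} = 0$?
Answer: $25$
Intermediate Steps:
$p{\left(d \right)} = \frac{5 + d}{2 + d}$
$b = 5$ ($b = \frac{5 - 1}{2 - 1} - -1 = 1^{-1} \cdot 4 + 1 = 1 \cdot 4 + 1 = 4 + 1 = 5$)
$22 B{\left(z{\left(5 \cdot 5 \left(-2\right) \right)} \right)} + b^{2} = 22 \cdot 0 + 5^{2} = 0 + 25 = 25$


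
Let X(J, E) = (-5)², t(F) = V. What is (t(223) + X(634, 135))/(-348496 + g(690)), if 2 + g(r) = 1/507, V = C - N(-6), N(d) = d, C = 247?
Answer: -140946/176688485 ≈ -0.00079771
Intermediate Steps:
V = 253 (V = 247 - 1*(-6) = 247 + 6 = 253)
t(F) = 253
g(r) = -1013/507 (g(r) = -2 + 1/507 = -1013/507)
X(J, E) = 25
(t(223) + X(634, 135))/(-348496 + g(690)) = (253 + 25)/(-348496 - 1013/507) = 278/(-176688485/507) = 278*(-507/176688485) = -140946/176688485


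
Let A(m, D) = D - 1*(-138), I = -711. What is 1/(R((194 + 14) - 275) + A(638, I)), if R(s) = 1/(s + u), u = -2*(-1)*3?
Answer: -61/34954 ≈ -0.0017452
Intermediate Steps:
A(m, D) = 138 + D (A(m, D) = D + 138 = 138 + D)
u = 6 (u = 2*3 = 6)
R(s) = 1/(6 + s) (R(s) = 1/(s + 6) = 1/(6 + s))
1/(R((194 + 14) - 275) + A(638, I)) = 1/(1/(6 + ((194 + 14) - 275)) + (138 - 711)) = 1/(1/(6 + (208 - 275)) - 573) = 1/(1/(6 - 67) - 573) = 1/(1/(-61) - 573) = 1/(-1/61 - 573) = 1/(-34954/61) = -61/34954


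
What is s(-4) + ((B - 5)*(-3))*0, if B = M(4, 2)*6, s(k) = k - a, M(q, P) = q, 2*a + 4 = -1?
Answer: -3/2 ≈ -1.5000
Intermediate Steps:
a = -5/2 (a = -2 + (½)*(-1) = -2 - ½ = -5/2 ≈ -2.5000)
s(k) = 5/2 + k (s(k) = k - 1*(-5/2) = k + 5/2 = 5/2 + k)
B = 24 (B = 4*6 = 24)
s(-4) + ((B - 5)*(-3))*0 = (5/2 - 4) + ((24 - 5)*(-3))*0 = -3/2 + (19*(-3))*0 = -3/2 - 57*0 = -3/2 + 0 = -3/2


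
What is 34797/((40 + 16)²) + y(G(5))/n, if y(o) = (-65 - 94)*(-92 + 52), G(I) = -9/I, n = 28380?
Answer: 2398771/211904 ≈ 11.320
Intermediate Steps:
y(o) = 6360 (y(o) = -159*(-40) = 6360)
34797/((40 + 16)²) + y(G(5))/n = 34797/((40 + 16)²) + 6360/28380 = 34797/(56²) + 6360*(1/28380) = 34797/3136 + 106/473 = 34797*(1/3136) + 106/473 = 4971/448 + 106/473 = 2398771/211904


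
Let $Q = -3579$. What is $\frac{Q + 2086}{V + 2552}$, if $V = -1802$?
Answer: $- \frac{1493}{750} \approx -1.9907$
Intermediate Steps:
$\frac{Q + 2086}{V + 2552} = \frac{-3579 + 2086}{-1802 + 2552} = - \frac{1493}{750}$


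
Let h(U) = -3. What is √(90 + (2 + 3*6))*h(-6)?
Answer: -3*√110 ≈ -31.464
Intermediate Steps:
√(90 + (2 + 3*6))*h(-6) = √(90 + (2 + 3*6))*(-3) = √(90 + (2 + 18))*(-3) = √(90 + 20)*(-3) = √110*(-3) = -3*√110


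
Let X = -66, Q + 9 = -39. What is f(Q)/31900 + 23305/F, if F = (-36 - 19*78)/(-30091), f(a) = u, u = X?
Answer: 254210647549/550275 ≈ 4.6197e+5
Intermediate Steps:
Q = -48 (Q = -9 - 39 = -48)
u = -66
f(a) = -66
F = 1518/30091 (F = (-36 - 1482)*(-1/30091) = -1518*(-1/30091) = 1518/30091 ≈ 0.050447)
f(Q)/31900 + 23305/F = -66/31900 + 23305/(1518/30091) = -66*1/31900 + 23305*(30091/1518) = -3/1450 + 701270755/1518 = 254210647549/550275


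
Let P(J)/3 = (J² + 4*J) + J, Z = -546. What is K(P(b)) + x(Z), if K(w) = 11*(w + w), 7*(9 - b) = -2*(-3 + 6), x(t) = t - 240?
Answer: 435102/49 ≈ 8879.6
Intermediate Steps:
x(t) = -240 + t
b = 69/7 (b = 9 - (-2)*(-3 + 6)/7 = 9 - (-2)*3/7 = 9 - ⅐*(-6) = 9 + 6/7 = 69/7 ≈ 9.8571)
P(J) = 3*J² + 15*J (P(J) = 3*((J² + 4*J) + J) = 3*(J² + 5*J) = 3*J² + 15*J)
K(w) = 22*w (K(w) = 11*(2*w) = 22*w)
K(P(b)) + x(Z) = 22*(3*(69/7)*(5 + 69/7)) + (-240 - 546) = 22*(3*(69/7)*(104/7)) - 786 = 22*(21528/49) - 786 = 473616/49 - 786 = 435102/49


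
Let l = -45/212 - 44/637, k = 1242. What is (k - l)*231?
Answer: 5536167153/19292 ≈ 2.8697e+5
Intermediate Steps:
l = -37993/135044 (l = -45*1/212 - 44*1/637 = -45/212 - 44/637 = -37993/135044 ≈ -0.28134)
(k - l)*231 = (1242 - 1*(-37993/135044))*231 = (1242 + 37993/135044)*231 = (167762641/135044)*231 = 5536167153/19292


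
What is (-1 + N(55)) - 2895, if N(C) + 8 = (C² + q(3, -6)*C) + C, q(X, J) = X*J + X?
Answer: -649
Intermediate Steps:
q(X, J) = X + J*X (q(X, J) = J*X + X = X + J*X)
N(C) = -8 + C² - 14*C (N(C) = -8 + ((C² + (3*(1 - 6))*C) + C) = -8 + ((C² + (3*(-5))*C) + C) = -8 + ((C² - 15*C) + C) = -8 + (C² - 14*C) = -8 + C² - 14*C)
(-1 + N(55)) - 2895 = (-1 + (-8 + 55² - 14*55)) - 2895 = (-1 + (-8 + 3025 - 770)) - 2895 = (-1 + 2247) - 2895 = 2246 - 2895 = -649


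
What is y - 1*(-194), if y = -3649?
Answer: -3455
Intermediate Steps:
y - 1*(-194) = -3649 - 1*(-194) = -3649 + 194 = -3455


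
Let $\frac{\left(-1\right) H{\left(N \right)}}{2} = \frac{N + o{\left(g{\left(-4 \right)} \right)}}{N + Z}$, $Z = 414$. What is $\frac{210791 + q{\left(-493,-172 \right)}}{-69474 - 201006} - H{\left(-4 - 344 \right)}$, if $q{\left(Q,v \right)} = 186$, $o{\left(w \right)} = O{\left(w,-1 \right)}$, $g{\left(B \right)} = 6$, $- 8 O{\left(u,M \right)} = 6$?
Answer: $- \frac{33764047}{2975280} \approx -11.348$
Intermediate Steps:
$O{\left(u,M \right)} = - \frac{3}{4}$ ($O{\left(u,M \right)} = \left(- \frac{1}{8}\right) 6 = - \frac{3}{4}$)
$o{\left(w \right)} = - \frac{3}{4}$
$H{\left(N \right)} = - \frac{2 \left(- \frac{3}{4} + N\right)}{414 + N}$ ($H{\left(N \right)} = - 2 \frac{N - \frac{3}{4}}{N + 414} = - 2 \frac{- \frac{3}{4} + N}{414 + N} = - \frac{2 \left(- \frac{3}{4} + N\right)}{414 + N}$)
$\frac{210791 + q{\left(-493,-172 \right)}}{-69474 - 201006} - H{\left(-4 - 344 \right)} = \frac{210791 + 186}{-69474 - 201006} - \frac{3 - 4 \left(-4 - 344\right)}{2 \left(414 - 348\right)} = \frac{210977}{-270480} - \frac{3 - 4 \left(-4 - 344\right)}{2 \left(414 - 348\right)} = 210977 \left(- \frac{1}{270480}\right) - \frac{3 - -1392}{2 \left(414 - 348\right)} = - \frac{210977}{270480} - \frac{3 + 1392}{2 \cdot 66} = - \frac{210977}{270480} - \frac{1}{2} \cdot \frac{1}{66} \cdot 1395 = - \frac{210977}{270480} - \frac{465}{44} = - \frac{33764047}{2975280}$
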